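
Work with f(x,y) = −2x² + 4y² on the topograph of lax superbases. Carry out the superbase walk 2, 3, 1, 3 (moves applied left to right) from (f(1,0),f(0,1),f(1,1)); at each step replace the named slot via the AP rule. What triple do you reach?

start (-2,4,2) = (f(1,0),f(0,1),f(1,1))
replace slot 2: 2·((-2)+2) − 4 = -4 → (-2,-4,2)
replace slot 3: 2·((-2)+(-4)) − 2 = -14 → (-2,-4,-14)
replace slot 1: 2·((-4)+(-14)) − (-2) = -34 → (-34,-4,-14)
replace slot 3: 2·((-34)+(-4)) − (-14) = -62 → (-34,-4,-62)

-34,-4,-62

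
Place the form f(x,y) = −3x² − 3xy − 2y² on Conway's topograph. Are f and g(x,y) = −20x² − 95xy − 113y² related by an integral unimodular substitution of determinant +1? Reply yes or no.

D₁ = -15, D₂ = -15
f is negative-definite; reduce −f:
−f: flip: (3,3,2)→(2,-3,3)
−f: translate: b→1 (≡-3 mod 4), so (2,-3,3)→(2,1,2)
−f: reduced (well bottom): (2,1,2) with a≤c, −a<b≤a
flip sign back: reduced form of f is (-2,-1,-2)
g is negative-definite; reduce −g:
−g: translate: b→15 (≡95 mod 40), so (20,95,113)→(20,15,3)
−g: flip: (20,15,3)→(3,-15,20)
−g: translate: b→3 (≡-15 mod 6), so (3,-15,20)→(3,3,2)
−g: flip: (3,3,2)→(2,-3,3)
−g: translate: b→1 (≡-3 mod 4), so (2,-3,3)→(2,1,2)
−g: reduced (well bottom): (2,1,2) with a≤c, −a<b≤a
flip sign back: reduced form of g is (-2,-1,-2)
reduced forms (-2, -1, -2) vs (-2, -1, -2) ⇒ equivalent

yes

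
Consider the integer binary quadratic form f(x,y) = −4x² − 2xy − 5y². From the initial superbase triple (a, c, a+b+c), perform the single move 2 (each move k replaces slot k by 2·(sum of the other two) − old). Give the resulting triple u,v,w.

start (-4,-5,-11) = (f(1,0),f(0,1),f(1,1))
replace slot 2: 2·((-4)+(-11)) − (-5) = -25 → (-4,-25,-11)

-4,-25,-11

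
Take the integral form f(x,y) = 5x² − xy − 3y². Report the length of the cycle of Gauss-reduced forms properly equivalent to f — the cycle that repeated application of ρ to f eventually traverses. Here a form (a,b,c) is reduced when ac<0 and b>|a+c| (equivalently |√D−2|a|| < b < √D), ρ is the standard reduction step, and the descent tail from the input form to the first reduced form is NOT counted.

D = 61, ⌊√D⌋ = 7
descent: ρ → (-3,7,1)  [lands on river]
river: ρ → (1,7,-3)
river: ρ → (-3,5,3)
river: ρ → (3,7,-1)
river: ρ → (-1,7,3)
river: ρ → (3,5,-3)
ρ-cycle length = 6 (tail of 1 descent step not counted)

6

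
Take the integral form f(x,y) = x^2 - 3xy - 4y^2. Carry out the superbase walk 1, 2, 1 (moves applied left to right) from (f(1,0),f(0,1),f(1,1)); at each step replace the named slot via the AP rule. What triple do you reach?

start (1,-4,-6) = (f(1,0),f(0,1),f(1,1))
replace slot 1: 2·((-4)+(-6)) − 1 = -21 → (-21,-4,-6)
replace slot 2: 2·((-21)+(-6)) − (-4) = -50 → (-21,-50,-6)
replace slot 1: 2·((-50)+(-6)) − (-21) = -91 → (-91,-50,-6)

-91,-50,-6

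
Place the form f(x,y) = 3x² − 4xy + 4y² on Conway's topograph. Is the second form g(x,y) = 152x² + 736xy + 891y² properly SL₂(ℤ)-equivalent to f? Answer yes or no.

D₁ = -32, D₂ = -32
f: translate: b→2 (≡-4 mod 6), so (3,-4,4)→(3,2,3)
f: reduced (well bottom): (3,2,3) with a≤c, −a<b≤a
g: translate: b→128 (≡736 mod 304), so (152,736,891)→(152,128,27)
g: flip: (152,128,27)→(27,-128,152)
g: translate: b→-20 (≡-128 mod 54), so (27,-128,152)→(27,-20,4)
g: flip: (27,-20,4)→(4,20,27)
g: translate: b→4 (≡20 mod 8), so (4,20,27)→(4,4,3)
g: flip: (4,4,3)→(3,-4,4)
g: translate: b→2 (≡-4 mod 6), so (3,-4,4)→(3,2,3)
g: reduced (well bottom): (3,2,3) with a≤c, −a<b≤a
reduced forms (3, 2, 3) vs (3, 2, 3) ⇒ equivalent

yes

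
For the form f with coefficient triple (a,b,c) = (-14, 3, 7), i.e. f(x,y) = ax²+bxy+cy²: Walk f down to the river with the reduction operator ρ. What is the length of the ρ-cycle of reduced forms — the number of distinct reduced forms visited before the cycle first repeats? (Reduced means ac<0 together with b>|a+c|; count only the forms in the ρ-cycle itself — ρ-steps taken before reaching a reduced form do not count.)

D = 401, ⌊√D⌋ = 20
descent: ρ → (7,11,-10)  [lands on river]
river: ρ → (-10,9,8)
river: ρ → (8,7,-11)
river: ρ → (-11,15,4)
river: ρ → (4,17,-7)
river: ρ → (-7,11,10)
river: ρ → (10,9,-8)
river: ρ → (-8,7,11)
river: ρ → (11,15,-4)
river: ρ → (-4,17,7)
ρ-cycle length = 10 (tail of 1 descent step not counted)

10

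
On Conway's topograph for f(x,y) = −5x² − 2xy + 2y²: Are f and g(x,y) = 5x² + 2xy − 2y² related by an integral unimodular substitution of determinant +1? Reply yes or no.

D₁ = 44, D₂ = 44
river cycle of f (length 2): (2, 6, -1), (-1, 6, 2)
river cycle of g (length 2): (-2, 6, 1), (1, 6, -2)
cycles differ ⇒ inequivalent

no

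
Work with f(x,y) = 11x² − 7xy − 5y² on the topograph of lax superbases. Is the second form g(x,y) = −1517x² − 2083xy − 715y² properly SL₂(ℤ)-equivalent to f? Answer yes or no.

D₁ = 269, D₂ = 269
river cycle of f (length 10): (-5, 7, 11), (11, 15, -1), (-1, 15, 11), (11, 7, -5), (-5, 13, 5), (5, 7, -11), (-11, 15, 1), (1, 15, -11), (-11, 7, 5), (5, 13, -5)
river cycle of g (length 10): (-5, 7, 11), (11, 15, -1), (-1, 15, 11), (11, 7, -5), (-5, 13, 5), (5, 7, -11), (-11, 15, 1), (1, 15, -11), (-11, 7, 5), (5, 13, -5)
cycles coincide ⇒ equivalent

yes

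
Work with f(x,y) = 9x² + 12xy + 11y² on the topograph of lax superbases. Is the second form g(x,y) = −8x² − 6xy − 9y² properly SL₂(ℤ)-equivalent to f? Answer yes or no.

D₁ = -252, D₂ = -252
f: translate: b→-6 (≡12 mod 18), so (9,12,11)→(9,-6,8)
f: flip: (9,-6,8)→(8,6,9)
f: reduced (well bottom): (8,6,9) with a≤c, −a<b≤a
g is negative-definite; reduce −g:
−g: reduced (well bottom): (8,6,9) with a≤c, −a<b≤a
flip sign back: reduced form of g is (-8,-6,-9)
reduced forms (8, 6, 9) vs (-8, -6, -9) ⇒ inequivalent

no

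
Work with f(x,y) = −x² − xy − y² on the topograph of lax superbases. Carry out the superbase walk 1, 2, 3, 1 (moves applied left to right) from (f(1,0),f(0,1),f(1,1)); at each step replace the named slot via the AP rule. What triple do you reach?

start (-1,-1,-3) = (f(1,0),f(0,1),f(1,1))
replace slot 1: 2·((-1)+(-3)) − (-1) = -7 → (-7,-1,-3)
replace slot 2: 2·((-7)+(-3)) − (-1) = -19 → (-7,-19,-3)
replace slot 3: 2·((-7)+(-19)) − (-3) = -49 → (-7,-19,-49)
replace slot 1: 2·((-19)+(-49)) − (-7) = -129 → (-129,-19,-49)

-129,-19,-49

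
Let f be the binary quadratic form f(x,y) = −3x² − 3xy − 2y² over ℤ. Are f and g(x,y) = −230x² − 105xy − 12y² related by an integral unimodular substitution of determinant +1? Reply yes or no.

D₁ = -15, D₂ = -15
f is negative-definite; reduce −f:
−f: flip: (3,3,2)→(2,-3,3)
−f: translate: b→1 (≡-3 mod 4), so (2,-3,3)→(2,1,2)
−f: reduced (well bottom): (2,1,2) with a≤c, −a<b≤a
flip sign back: reduced form of f is (-2,-1,-2)
g is negative-definite; reduce −g:
−g: flip: (230,105,12)→(12,-105,230)
−g: translate: b→-9 (≡-105 mod 24), so (12,-105,230)→(12,-9,2)
−g: flip: (12,-9,2)→(2,9,12)
−g: translate: b→1 (≡9 mod 4), so (2,9,12)→(2,1,2)
−g: reduced (well bottom): (2,1,2) with a≤c, −a<b≤a
flip sign back: reduced form of g is (-2,-1,-2)
reduced forms (-2, -1, -2) vs (-2, -1, -2) ⇒ equivalent

yes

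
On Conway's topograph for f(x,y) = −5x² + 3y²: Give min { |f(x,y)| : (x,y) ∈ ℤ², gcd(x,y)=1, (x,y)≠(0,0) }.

descent: ρ → (3,6,-2)  [lands on river]
river: ρ → (-2,6,3)
closes: descent 1, river 2
min |a| on river = 2

2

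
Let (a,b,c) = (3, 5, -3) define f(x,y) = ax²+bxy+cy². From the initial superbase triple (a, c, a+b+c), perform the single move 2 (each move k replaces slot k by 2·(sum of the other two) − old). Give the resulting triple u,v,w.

start (3,-3,5) = (f(1,0),f(0,1),f(1,1))
replace slot 2: 2·(3+5) − (-3) = 19 → (3,19,5)

3,19,5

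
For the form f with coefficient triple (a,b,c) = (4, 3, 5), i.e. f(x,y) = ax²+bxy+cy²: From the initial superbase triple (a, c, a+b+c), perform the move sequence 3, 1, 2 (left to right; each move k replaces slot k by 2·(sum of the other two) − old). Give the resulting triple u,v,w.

start (4,5,12) = (f(1,0),f(0,1),f(1,1))
replace slot 3: 2·(4+5) − 12 = 6 → (4,5,6)
replace slot 1: 2·(5+6) − 4 = 18 → (18,5,6)
replace slot 2: 2·(18+6) − 5 = 43 → (18,43,6)

18,43,6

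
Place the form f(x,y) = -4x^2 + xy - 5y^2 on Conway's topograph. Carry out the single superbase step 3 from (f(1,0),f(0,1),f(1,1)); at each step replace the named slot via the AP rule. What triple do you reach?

start (-4,-5,-8) = (f(1,0),f(0,1),f(1,1))
replace slot 3: 2·((-4)+(-5)) − (-8) = -10 → (-4,-5,-10)

-4,-5,-10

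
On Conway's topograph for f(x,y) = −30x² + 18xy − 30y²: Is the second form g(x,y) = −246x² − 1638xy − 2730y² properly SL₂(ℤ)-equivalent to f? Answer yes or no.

D₁ = -3276, D₂ = -3276
f is negative-definite; reduce −f:
−f: flip: (30,-18,30)→(30,18,30)
−f: reduced (well bottom): (30,18,30) with a≤c, −a<b≤a
flip sign back: reduced form of f is (-30,-18,-30)
g is negative-definite; reduce −g:
−g: translate: b→162 (≡1638 mod 492), so (246,1638,2730)→(246,162,30)
−g: flip: (246,162,30)→(30,-162,246)
−g: translate: b→18 (≡-162 mod 60), so (30,-162,246)→(30,18,30)
−g: reduced (well bottom): (30,18,30) with a≤c, −a<b≤a
flip sign back: reduced form of g is (-30,-18,-30)
reduced forms (-30, -18, -30) vs (-30, -18, -30) ⇒ equivalent

yes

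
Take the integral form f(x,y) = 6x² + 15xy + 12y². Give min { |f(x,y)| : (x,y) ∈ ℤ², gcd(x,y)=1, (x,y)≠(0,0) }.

translate: b→3 (≡15 mod 12), so (6,15,12)→(6,3,3)
flip: (6,3,3)→(3,-3,6)
translate: b→3 (≡-3 mod 6), so (3,-3,6)→(3,3,6)
reduced (well bottom): (3,3,6) with a≤c, −a<b≤a
well minimum = a = 3

3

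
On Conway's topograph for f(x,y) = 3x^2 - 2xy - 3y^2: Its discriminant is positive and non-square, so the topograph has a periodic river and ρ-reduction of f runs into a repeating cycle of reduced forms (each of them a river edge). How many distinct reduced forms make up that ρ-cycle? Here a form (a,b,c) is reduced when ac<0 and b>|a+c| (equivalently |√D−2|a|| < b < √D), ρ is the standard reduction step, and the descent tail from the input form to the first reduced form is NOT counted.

D = 40, ⌊√D⌋ = 6
descent: ρ → (-3,2,3)  [lands on river]
river: ρ → (3,4,-2)
river: ρ → (-2,4,3)
river: ρ → (3,2,-3)
river: ρ → (-3,4,2)
river: ρ → (2,4,-3)
ρ-cycle length = 6 (tail of 1 descent step not counted)

6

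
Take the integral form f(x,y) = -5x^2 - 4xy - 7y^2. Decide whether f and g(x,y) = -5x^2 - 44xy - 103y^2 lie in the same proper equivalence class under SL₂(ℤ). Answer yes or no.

D₁ = -124, D₂ = -124
f is negative-definite; reduce −f:
−f: reduced (well bottom): (5,4,7) with a≤c, −a<b≤a
flip sign back: reduced form of f is (-5,-4,-7)
g is negative-definite; reduce −g:
−g: translate: b→4 (≡44 mod 10), so (5,44,103)→(5,4,7)
−g: reduced (well bottom): (5,4,7) with a≤c, −a<b≤a
flip sign back: reduced form of g is (-5,-4,-7)
reduced forms (-5, -4, -7) vs (-5, -4, -7) ⇒ equivalent

yes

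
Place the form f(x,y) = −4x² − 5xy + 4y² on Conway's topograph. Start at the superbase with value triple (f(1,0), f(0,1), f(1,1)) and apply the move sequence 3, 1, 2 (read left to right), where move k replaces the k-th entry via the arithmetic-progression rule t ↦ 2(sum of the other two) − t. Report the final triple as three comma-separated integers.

start (-4,4,-5) = (f(1,0),f(0,1),f(1,1))
replace slot 3: 2·((-4)+4) − (-5) = 5 → (-4,4,5)
replace slot 1: 2·(4+5) − (-4) = 22 → (22,4,5)
replace slot 2: 2·(22+5) − 4 = 50 → (22,50,5)

22,50,5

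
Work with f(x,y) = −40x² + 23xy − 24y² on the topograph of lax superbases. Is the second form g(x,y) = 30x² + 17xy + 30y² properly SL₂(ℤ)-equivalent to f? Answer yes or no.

D₁ = -3311, D₂ = -3311
f is negative-definite; reduce −f:
−f: flip: (40,-23,24)→(24,23,40)
−f: reduced (well bottom): (24,23,40) with a≤c, −a<b≤a
flip sign back: reduced form of f is (-24,-23,-40)
g: reduced (well bottom): (30,17,30) with a≤c, −a<b≤a
reduced forms (-24, -23, -40) vs (30, 17, 30) ⇒ inequivalent

no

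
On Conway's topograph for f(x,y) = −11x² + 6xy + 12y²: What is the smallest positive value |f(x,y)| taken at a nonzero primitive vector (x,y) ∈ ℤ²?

river: ρ → (12,18,-5)
river: ρ → (-5,22,4)
river: ρ → (4,18,-15)
river: ρ → (-15,12,7)
river: ρ → (7,16,-11)
river: ρ → (-11,6,12)
closes: descent 0, river 6
min |a| on river = 4

4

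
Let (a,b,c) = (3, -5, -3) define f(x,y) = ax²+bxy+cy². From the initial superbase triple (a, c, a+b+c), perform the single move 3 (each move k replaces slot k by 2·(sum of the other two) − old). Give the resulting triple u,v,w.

start (3,-3,-5) = (f(1,0),f(0,1),f(1,1))
replace slot 3: 2·(3+(-3)) − (-5) = 5 → (3,-3,5)

3,-3,5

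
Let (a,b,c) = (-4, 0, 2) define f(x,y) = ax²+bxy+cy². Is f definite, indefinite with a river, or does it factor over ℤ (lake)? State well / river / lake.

D = b²−4ac = 0² − 4·(-4)·2 = 32
D > 0 non-square ⇒ indefinite ⇒ periodic river

river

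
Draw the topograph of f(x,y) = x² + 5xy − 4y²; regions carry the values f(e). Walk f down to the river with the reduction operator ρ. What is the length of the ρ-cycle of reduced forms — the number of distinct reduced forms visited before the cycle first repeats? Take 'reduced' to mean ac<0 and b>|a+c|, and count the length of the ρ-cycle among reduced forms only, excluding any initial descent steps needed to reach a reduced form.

D = 41, ⌊√D⌋ = 6
river: ρ → (-4,3,2)
river: ρ → (2,5,-2)
river: ρ → (-2,3,4)
river: ρ → (4,5,-1)
river: ρ → (-1,5,4)
river: ρ → (4,3,-2)
river: ρ → (-2,5,2)
river: ρ → (2,3,-4)
river: ρ → (-4,5,1)
river: ρ → (1,5,-4)
ρ-cycle length = 10 (tail of 0 descent steps not counted)

10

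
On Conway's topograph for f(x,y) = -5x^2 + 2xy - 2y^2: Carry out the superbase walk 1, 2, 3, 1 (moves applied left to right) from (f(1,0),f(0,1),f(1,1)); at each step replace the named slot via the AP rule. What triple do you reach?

start (-5,-2,-5) = (f(1,0),f(0,1),f(1,1))
replace slot 1: 2·((-2)+(-5)) − (-5) = -9 → (-9,-2,-5)
replace slot 2: 2·((-9)+(-5)) − (-2) = -26 → (-9,-26,-5)
replace slot 3: 2·((-9)+(-26)) − (-5) = -65 → (-9,-26,-65)
replace slot 1: 2·((-26)+(-65)) − (-9) = -173 → (-173,-26,-65)

-173,-26,-65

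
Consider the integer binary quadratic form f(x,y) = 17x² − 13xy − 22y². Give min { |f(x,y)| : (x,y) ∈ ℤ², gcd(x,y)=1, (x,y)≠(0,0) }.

descent: ρ → (-22,13,17)  [lands on river]
river: ρ → (17,21,-18)
river: ρ → (-18,15,20)
river: ρ → (20,25,-13)
river: ρ → (-13,27,18)
river: ρ → (18,9,-22)
river: ρ → (-22,35,5)
river: ρ → (5,35,-22)
river: ρ → (-22,9,18)
river: ρ → (18,27,-13)
river: ρ → (-13,25,20)
river: ρ → (20,15,-18)
river: ρ → (-18,21,17)
river: ρ → (17,13,-22)
river: ρ → (-22,31,8)
river: ρ → (8,33,-18)
river: ρ → (-18,39,2)
river: ρ → (2,37,-37)
river: ρ → (-37,37,2)
river: ρ → (2,39,-18)
river: ρ → (-18,33,8)
river: ρ → (8,31,-22)
closes: descent 1, river 22
min |a| on river = 2

2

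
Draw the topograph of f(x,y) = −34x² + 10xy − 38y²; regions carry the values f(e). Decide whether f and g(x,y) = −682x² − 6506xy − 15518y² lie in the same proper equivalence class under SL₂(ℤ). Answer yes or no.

D₁ = -5068, D₂ = -5068
f is negative-definite; reduce −f:
−f: reduced (well bottom): (34,-10,38) with a≤c, −a<b≤a
flip sign back: reduced form of f is (-34,10,-38)
g is negative-definite; reduce −g:
−g: translate: b→-314 (≡6506 mod 1364), so (682,6506,15518)→(682,-314,38)
−g: flip: (682,-314,38)→(38,314,682)
−g: translate: b→10 (≡314 mod 76), so (38,314,682)→(38,10,34)
−g: flip: (38,10,34)→(34,-10,38)
−g: reduced (well bottom): (34,-10,38) with a≤c, −a<b≤a
flip sign back: reduced form of g is (-34,10,-38)
reduced forms (-34, 10, -38) vs (-34, 10, -38) ⇒ equivalent

yes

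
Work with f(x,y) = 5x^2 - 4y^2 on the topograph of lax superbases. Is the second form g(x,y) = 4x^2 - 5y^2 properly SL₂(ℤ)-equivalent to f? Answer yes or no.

D₁ = 80, D₂ = 80
river cycle of f (length 2): (-4, 8, 1), (1, 8, -4)
river cycle of g (length 2): (4, 8, -1), (-1, 8, 4)
cycles differ ⇒ inequivalent

no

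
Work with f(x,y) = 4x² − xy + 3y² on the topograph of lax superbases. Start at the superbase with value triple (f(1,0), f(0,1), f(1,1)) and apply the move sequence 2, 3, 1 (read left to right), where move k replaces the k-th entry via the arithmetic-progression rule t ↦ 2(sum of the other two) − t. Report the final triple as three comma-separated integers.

start (4,3,6) = (f(1,0),f(0,1),f(1,1))
replace slot 2: 2·(4+6) − 3 = 17 → (4,17,6)
replace slot 3: 2·(4+17) − 6 = 36 → (4,17,36)
replace slot 1: 2·(17+36) − 4 = 102 → (102,17,36)

102,17,36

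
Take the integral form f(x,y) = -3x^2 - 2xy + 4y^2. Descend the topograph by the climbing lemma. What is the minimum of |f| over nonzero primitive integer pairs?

descent: ρ → (4,2,-3)  [lands on river]
river: ρ → (-3,4,3)
river: ρ → (3,2,-4)
river: ρ → (-4,6,1)
river: ρ → (1,6,-4)
river: ρ → (-4,2,3)
river: ρ → (3,4,-3)
river: ρ → (-3,2,4)
river: ρ → (4,6,-1)
river: ρ → (-1,6,4)
closes: descent 1, river 10
min |a| on river = 1

1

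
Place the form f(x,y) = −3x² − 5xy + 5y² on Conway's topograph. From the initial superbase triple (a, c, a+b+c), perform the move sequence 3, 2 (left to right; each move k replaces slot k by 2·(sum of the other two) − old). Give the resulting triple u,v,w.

start (-3,5,-3) = (f(1,0),f(0,1),f(1,1))
replace slot 3: 2·((-3)+5) − (-3) = 7 → (-3,5,7)
replace slot 2: 2·((-3)+7) − 5 = 3 → (-3,3,7)

-3,3,7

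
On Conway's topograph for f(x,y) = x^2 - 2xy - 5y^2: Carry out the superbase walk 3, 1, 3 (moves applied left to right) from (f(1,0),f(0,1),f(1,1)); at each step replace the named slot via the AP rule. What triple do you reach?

start (1,-5,-6) = (f(1,0),f(0,1),f(1,1))
replace slot 3: 2·(1+(-5)) − (-6) = -2 → (1,-5,-2)
replace slot 1: 2·((-5)+(-2)) − 1 = -15 → (-15,-5,-2)
replace slot 3: 2·((-15)+(-5)) − (-2) = -38 → (-15,-5,-38)

-15,-5,-38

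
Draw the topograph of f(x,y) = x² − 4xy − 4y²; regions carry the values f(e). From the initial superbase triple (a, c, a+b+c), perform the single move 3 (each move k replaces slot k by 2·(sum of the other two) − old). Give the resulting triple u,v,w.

start (1,-4,-7) = (f(1,0),f(0,1),f(1,1))
replace slot 3: 2·(1+(-4)) − (-7) = 1 → (1,-4,1)

1,-4,1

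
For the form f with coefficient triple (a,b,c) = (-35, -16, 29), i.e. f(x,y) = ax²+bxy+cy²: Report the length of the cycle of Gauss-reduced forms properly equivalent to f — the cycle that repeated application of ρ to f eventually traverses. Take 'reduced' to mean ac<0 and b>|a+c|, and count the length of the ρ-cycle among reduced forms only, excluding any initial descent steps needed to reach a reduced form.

D = 4316, ⌊√D⌋ = 65
descent: ρ → (29,16,-35)  [lands on river]
river: ρ → (-35,54,10)
river: ρ → (10,46,-55)
river: ρ → (-55,64,1)
river: ρ → (1,64,-55)
river: ρ → (-55,46,10)
river: ρ → (10,54,-35)
river: ρ → (-35,16,29)
river: ρ → (29,42,-22)
river: ρ → (-22,46,25)
river: ρ → (25,54,-14)
river: ρ → (-14,58,17)
river: ρ → (17,44,-35)
river: ρ → (-35,26,26)
river: ρ → (26,26,-35)
river: ρ → (-35,44,17)
river: ρ → (17,58,-14)
river: ρ → (-14,54,25)
river: ρ → (25,46,-22)
river: ρ → (-22,42,29)
ρ-cycle length = 20 (tail of 1 descent step not counted)

20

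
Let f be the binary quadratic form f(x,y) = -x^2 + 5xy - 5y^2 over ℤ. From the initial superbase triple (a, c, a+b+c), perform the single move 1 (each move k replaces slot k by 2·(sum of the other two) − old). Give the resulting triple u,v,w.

start (-1,-5,-1) = (f(1,0),f(0,1),f(1,1))
replace slot 1: 2·((-5)+(-1)) − (-1) = -11 → (-11,-5,-1)

-11,-5,-1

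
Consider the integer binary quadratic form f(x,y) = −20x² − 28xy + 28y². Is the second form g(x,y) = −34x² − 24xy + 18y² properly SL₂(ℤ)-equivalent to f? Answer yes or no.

D₁ = 3024, D₂ = 3024
river cycle of f (length 4): (28, 28, -20), (-20, 52, 4), (4, 52, -20), (-20, 28, 28)
river cycle of g (length 4): (18, 24, -34), (-34, 44, 8), (8, 52, -10), (-10, 48, 18)
cycles differ ⇒ inequivalent

no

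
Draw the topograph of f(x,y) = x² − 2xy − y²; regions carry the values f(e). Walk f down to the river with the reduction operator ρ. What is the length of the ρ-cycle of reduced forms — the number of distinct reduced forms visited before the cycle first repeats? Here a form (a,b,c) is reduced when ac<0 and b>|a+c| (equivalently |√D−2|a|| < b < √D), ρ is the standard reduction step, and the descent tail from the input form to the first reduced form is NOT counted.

D = 8, ⌊√D⌋ = 2
descent: ρ → (-1,2,1)  [lands on river]
river: ρ → (1,2,-1)
ρ-cycle length = 2 (tail of 1 descent step not counted)

2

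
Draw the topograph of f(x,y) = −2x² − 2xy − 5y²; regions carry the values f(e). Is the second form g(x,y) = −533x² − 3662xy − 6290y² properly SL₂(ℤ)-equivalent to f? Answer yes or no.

D₁ = -36, D₂ = -36
f is negative-definite; reduce −f:
−f: reduced (well bottom): (2,2,5) with a≤c, −a<b≤a
flip sign back: reduced form of f is (-2,-2,-5)
g is negative-definite; reduce −g:
−g: translate: b→464 (≡3662 mod 1066), so (533,3662,6290)→(533,464,101)
−g: flip: (533,464,101)→(101,-464,533)
−g: translate: b→-60 (≡-464 mod 202), so (101,-464,533)→(101,-60,9)
−g: flip: (101,-60,9)→(9,60,101)
−g: translate: b→6 (≡60 mod 18), so (9,60,101)→(9,6,2)
−g: flip: (9,6,2)→(2,-6,9)
−g: translate: b→2 (≡-6 mod 4), so (2,-6,9)→(2,2,5)
−g: reduced (well bottom): (2,2,5) with a≤c, −a<b≤a
flip sign back: reduced form of g is (-2,-2,-5)
reduced forms (-2, -2, -5) vs (-2, -2, -5) ⇒ equivalent

yes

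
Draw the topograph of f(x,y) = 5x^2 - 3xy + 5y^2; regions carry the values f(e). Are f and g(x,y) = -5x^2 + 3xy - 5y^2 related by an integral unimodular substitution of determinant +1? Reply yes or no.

D₁ = -91, D₂ = -91
f: flip: (5,-3,5)→(5,3,5)
f: reduced (well bottom): (5,3,5) with a≤c, −a<b≤a
g is negative-definite; reduce −g:
−g: flip: (5,-3,5)→(5,3,5)
−g: reduced (well bottom): (5,3,5) with a≤c, −a<b≤a
flip sign back: reduced form of g is (-5,-3,-5)
reduced forms (5, 3, 5) vs (-5, -3, -5) ⇒ inequivalent

no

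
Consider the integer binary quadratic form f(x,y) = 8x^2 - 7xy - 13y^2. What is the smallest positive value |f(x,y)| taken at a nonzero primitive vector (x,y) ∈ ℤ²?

descent: ρ → (-13,7,8)  [lands on river]
river: ρ → (8,9,-12)
river: ρ → (-12,15,5)
river: ρ → (5,15,-12)
river: ρ → (-12,9,8)
river: ρ → (8,7,-13)
river: ρ → (-13,19,2)
river: ρ → (2,21,-3)
river: ρ → (-3,21,2)
river: ρ → (2,19,-13)
closes: descent 1, river 10
min |a| on river = 2

2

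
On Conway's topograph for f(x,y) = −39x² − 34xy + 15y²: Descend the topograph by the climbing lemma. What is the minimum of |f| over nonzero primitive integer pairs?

descent: ρ → (15,34,-39)  [lands on river]
river: ρ → (-39,44,10)
river: ρ → (10,56,-9)
river: ρ → (-9,52,22)
river: ρ → (22,36,-25)
river: ρ → (-25,14,33)
river: ρ → (33,52,-6)
river: ρ → (-6,56,15)
closes: descent 1, river 8
min |a| on river = 6

6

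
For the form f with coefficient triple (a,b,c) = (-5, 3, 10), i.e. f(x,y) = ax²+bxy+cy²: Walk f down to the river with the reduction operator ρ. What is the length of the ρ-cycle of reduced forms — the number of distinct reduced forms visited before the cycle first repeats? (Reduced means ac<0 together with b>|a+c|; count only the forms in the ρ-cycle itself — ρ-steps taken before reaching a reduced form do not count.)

D = 209, ⌊√D⌋ = 14
descent: ρ → (10,-3,-5)
descent: ρ → (-5,13,2)  [lands on river]
river: ρ → (2,11,-11)
river: ρ → (-11,11,2)
river: ρ → (2,13,-5)
river: ρ → (-5,7,8)
river: ρ → (8,9,-4)
river: ρ → (-4,7,10)
river: ρ → (10,13,-1)
river: ρ → (-1,13,10)
river: ρ → (10,7,-4)
river: ρ → (-4,9,8)
river: ρ → (8,7,-5)
ρ-cycle length = 12 (tail of 2 descent steps not counted)

12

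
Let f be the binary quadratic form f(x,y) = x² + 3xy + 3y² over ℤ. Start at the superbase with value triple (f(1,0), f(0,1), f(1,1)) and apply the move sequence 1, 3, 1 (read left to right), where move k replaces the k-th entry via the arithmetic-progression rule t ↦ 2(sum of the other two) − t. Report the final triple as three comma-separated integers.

start (1,3,7) = (f(1,0),f(0,1),f(1,1))
replace slot 1: 2·(3+7) − 1 = 19 → (19,3,7)
replace slot 3: 2·(19+3) − 7 = 37 → (19,3,37)
replace slot 1: 2·(3+37) − 19 = 61 → (61,3,37)

61,3,37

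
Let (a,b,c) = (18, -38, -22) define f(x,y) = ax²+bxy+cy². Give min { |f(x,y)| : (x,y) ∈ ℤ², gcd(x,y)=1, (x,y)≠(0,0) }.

descent: ρ → (-22,38,18)  [lands on river]
river: ρ → (18,34,-26)
river: ρ → (-26,18,26)
river: ρ → (26,34,-18)
river: ρ → (-18,38,22)
river: ρ → (22,50,-6)
river: ρ → (-6,46,38)
river: ρ → (38,30,-14)
river: ρ → (-14,54,2)
river: ρ → (2,54,-14)
river: ρ → (-14,30,38)
river: ρ → (38,46,-6)
river: ρ → (-6,50,22)
river: ρ → (22,38,-18)
river: ρ → (-18,34,26)
river: ρ → (26,18,-26)
river: ρ → (-26,34,18)
river: ρ → (18,38,-22)
river: ρ → (-22,50,6)
river: ρ → (6,46,-38)
river: ρ → (-38,30,14)
river: ρ → (14,54,-2)
river: ρ → (-2,54,14)
river: ρ → (14,30,-38)
river: ρ → (-38,46,6)
river: ρ → (6,50,-22)
closes: descent 1, river 26
min |a| on river = 2

2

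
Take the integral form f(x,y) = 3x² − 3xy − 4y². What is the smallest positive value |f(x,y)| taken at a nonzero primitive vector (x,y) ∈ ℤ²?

descent: ρ → (-4,3,3)  [lands on river]
river: ρ → (3,3,-4)
river: ρ → (-4,5,2)
river: ρ → (2,7,-1)
river: ρ → (-1,7,2)
river: ρ → (2,5,-4)
closes: descent 1, river 6
min |a| on river = 1

1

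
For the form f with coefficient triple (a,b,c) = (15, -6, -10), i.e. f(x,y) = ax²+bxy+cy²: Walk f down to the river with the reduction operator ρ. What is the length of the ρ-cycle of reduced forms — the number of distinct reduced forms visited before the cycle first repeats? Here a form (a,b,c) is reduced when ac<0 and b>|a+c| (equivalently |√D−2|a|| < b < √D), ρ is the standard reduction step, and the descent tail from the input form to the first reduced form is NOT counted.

D = 636, ⌊√D⌋ = 25
descent: ρ → (-10,6,15)  [lands on river]
river: ρ → (15,24,-1)
river: ρ → (-1,24,15)
river: ρ → (15,6,-10)
river: ρ → (-10,14,11)
river: ρ → (11,8,-13)
river: ρ → (-13,18,6)
river: ρ → (6,18,-13)
river: ρ → (-13,8,11)
river: ρ → (11,14,-10)
ρ-cycle length = 10 (tail of 1 descent step not counted)

10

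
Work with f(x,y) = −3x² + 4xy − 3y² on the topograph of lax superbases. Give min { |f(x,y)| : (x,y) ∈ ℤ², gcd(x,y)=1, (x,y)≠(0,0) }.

translate: b→2 (≡-4 mod 6), so (3,-4,3)→(3,2,2)
flip: (3,2,2)→(2,-2,3)
translate: b→2 (≡-2 mod 4), so (2,-2,3)→(2,2,3)
reduced (well bottom): (2,2,3) with a≤c, −a<b≤a
well minimum |f| = |-2| = 2 (negative-definite)

2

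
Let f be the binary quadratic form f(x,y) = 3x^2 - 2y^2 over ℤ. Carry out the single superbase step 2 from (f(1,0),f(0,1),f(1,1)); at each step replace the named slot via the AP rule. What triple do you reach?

start (3,-2,1) = (f(1,0),f(0,1),f(1,1))
replace slot 2: 2·(3+1) − (-2) = 10 → (3,10,1)

3,10,1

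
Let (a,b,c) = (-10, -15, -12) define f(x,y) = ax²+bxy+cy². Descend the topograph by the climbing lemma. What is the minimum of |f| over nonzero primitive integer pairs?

translate: b→-5 (≡15 mod 20), so (10,15,12)→(10,-5,7)
flip: (10,-5,7)→(7,5,10)
reduced (well bottom): (7,5,10) with a≤c, −a<b≤a
well minimum |f| = |-7| = 7 (negative-definite)

7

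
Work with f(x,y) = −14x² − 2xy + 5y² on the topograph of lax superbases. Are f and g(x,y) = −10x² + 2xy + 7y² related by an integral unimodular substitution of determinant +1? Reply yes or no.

D₁ = 284, D₂ = 284
river cycle of f (length 8): (5, 12, -7), (-7, 16, 1), (1, 16, -7), (-7, 12, 5), (5, 8, -11), (-11, 14, 2), (2, 14, -11), (-11, 8, 5)
river cycle of g (length 8): (7, 12, -5), (-5, 8, 11), (11, 14, -2), (-2, 14, 11), (11, 8, -5), (-5, 12, 7), (7, 16, -1), (-1, 16, 7)
cycles differ ⇒ inequivalent

no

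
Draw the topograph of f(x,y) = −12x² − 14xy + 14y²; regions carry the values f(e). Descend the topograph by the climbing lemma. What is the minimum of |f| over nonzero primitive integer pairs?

descent: ρ → (14,14,-12)  [lands on river]
river: ρ → (-12,10,16)
river: ρ → (16,22,-6)
river: ρ → (-6,26,8)
river: ρ → (8,22,-12)
river: ρ → (-12,26,4)
river: ρ → (4,22,-24)
river: ρ → (-24,26,2)
river: ρ → (2,26,-24)
river: ρ → (-24,22,4)
river: ρ → (4,26,-12)
river: ρ → (-12,22,8)
river: ρ → (8,26,-6)
river: ρ → (-6,22,16)
river: ρ → (16,10,-12)
river: ρ → (-12,14,14)
closes: descent 1, river 16
min |a| on river = 2

2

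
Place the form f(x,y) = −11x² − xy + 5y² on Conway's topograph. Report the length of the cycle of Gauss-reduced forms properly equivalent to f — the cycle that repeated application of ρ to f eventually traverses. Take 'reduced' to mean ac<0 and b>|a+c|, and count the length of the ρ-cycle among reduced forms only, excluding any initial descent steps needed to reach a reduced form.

D = 221, ⌊√D⌋ = 14
descent: ρ → (5,11,-5)  [lands on river]
river: ρ → (-5,9,7)
river: ρ → (7,5,-7)
river: ρ → (-7,9,5)
ρ-cycle length = 4 (tail of 1 descent step not counted)

4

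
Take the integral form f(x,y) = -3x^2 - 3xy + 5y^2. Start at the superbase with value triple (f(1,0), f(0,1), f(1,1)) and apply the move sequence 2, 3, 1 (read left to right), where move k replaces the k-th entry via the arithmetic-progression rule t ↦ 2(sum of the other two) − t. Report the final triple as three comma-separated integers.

start (-3,5,-1) = (f(1,0),f(0,1),f(1,1))
replace slot 2: 2·((-3)+(-1)) − 5 = -13 → (-3,-13,-1)
replace slot 3: 2·((-3)+(-13)) − (-1) = -31 → (-3,-13,-31)
replace slot 1: 2·((-13)+(-31)) − (-3) = -85 → (-85,-13,-31)

-85,-13,-31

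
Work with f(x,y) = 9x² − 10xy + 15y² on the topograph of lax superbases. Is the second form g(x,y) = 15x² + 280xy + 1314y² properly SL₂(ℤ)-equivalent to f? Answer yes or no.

D₁ = -440, D₂ = -440
f: translate: b→8 (≡-10 mod 18), so (9,-10,15)→(9,8,14)
f: reduced (well bottom): (9,8,14) with a≤c, −a<b≤a
g: translate: b→10 (≡280 mod 30), so (15,280,1314)→(15,10,9)
g: flip: (15,10,9)→(9,-10,15)
g: translate: b→8 (≡-10 mod 18), so (9,-10,15)→(9,8,14)
g: reduced (well bottom): (9,8,14) with a≤c, −a<b≤a
reduced forms (9, 8, 14) vs (9, 8, 14) ⇒ equivalent

yes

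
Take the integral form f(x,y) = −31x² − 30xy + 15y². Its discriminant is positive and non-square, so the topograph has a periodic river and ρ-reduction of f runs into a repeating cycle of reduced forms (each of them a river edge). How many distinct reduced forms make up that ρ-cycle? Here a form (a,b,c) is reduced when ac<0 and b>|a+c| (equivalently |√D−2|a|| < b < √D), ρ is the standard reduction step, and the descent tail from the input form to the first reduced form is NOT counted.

D = 2760, ⌊√D⌋ = 52
descent: ρ → (15,30,-31)  [lands on river]
river: ρ → (-31,32,14)
river: ρ → (14,52,-1)
river: ρ → (-1,52,14)
river: ρ → (14,32,-31)
river: ρ → (-31,30,15)
ρ-cycle length = 6 (tail of 1 descent step not counted)

6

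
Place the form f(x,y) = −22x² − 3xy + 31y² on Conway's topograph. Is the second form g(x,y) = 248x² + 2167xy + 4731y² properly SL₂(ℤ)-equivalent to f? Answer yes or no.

D₁ = 2737, D₂ = 2737
river cycle of f (length 32): (-22, 41, 12), (12, 31, -37), (-37, 43, 6), (6, 41, -44), (-44, 47, 3), (3, 49, -28), (-28, 7, 24), (24, 41, -11), (-11, 47, 12), (12, 49, -7), … (22 more)
river cycle of g (length 32): (-22, 41, 12), (12, 31, -37), (-37, 43, 6), (6, 41, -44), (-44, 47, 3), (3, 49, -28), (-28, 7, 24), (24, 41, -11), (-11, 47, 12), (12, 49, -7), … (22 more)
cycles coincide ⇒ equivalent

yes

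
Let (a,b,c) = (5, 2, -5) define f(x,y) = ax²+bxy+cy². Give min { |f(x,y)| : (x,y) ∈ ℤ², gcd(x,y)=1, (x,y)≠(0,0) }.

river: ρ → (-5,8,2)
river: ρ → (2,8,-5)
river: ρ → (-5,2,5)
river: ρ → (5,8,-2)
river: ρ → (-2,8,5)
river: ρ → (5,2,-5)
closes: descent 0, river 6
min |a| on river = 2

2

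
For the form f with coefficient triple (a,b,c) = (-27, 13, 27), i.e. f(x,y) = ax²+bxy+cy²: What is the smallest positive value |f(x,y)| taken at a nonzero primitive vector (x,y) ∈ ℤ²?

river: ρ → (27,41,-13)
river: ρ → (-13,37,33)
river: ρ → (33,29,-17)
river: ρ → (-17,39,23)
river: ρ → (23,53,-3)
river: ρ → (-3,55,5)
river: ρ → (5,55,-3)
river: ρ → (-3,53,23)
river: ρ → (23,39,-17)
river: ρ → (-17,29,33)
river: ρ → (33,37,-13)
river: ρ → (-13,41,27)
river: ρ → (27,13,-27)
river: ρ → (-27,41,13)
river: ρ → (13,37,-33)
river: ρ → (-33,29,17)
river: ρ → (17,39,-23)
river: ρ → (-23,53,3)
river: ρ → (3,55,-5)
river: ρ → (-5,55,3)
river: ρ → (3,53,-23)
river: ρ → (-23,39,17)
river: ρ → (17,29,-33)
river: ρ → (-33,37,13)
river: ρ → (13,41,-27)
river: ρ → (-27,13,27)
closes: descent 0, river 26
min |a| on river = 3

3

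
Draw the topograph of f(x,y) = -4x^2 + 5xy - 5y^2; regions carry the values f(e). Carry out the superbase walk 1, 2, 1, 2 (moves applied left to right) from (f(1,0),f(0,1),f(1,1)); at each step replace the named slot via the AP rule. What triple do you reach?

start (-4,-5,-4) = (f(1,0),f(0,1),f(1,1))
replace slot 1: 2·((-5)+(-4)) − (-4) = -14 → (-14,-5,-4)
replace slot 2: 2·((-14)+(-4)) − (-5) = -31 → (-14,-31,-4)
replace slot 1: 2·((-31)+(-4)) − (-14) = -56 → (-56,-31,-4)
replace slot 2: 2·((-56)+(-4)) − (-31) = -89 → (-56,-89,-4)

-56,-89,-4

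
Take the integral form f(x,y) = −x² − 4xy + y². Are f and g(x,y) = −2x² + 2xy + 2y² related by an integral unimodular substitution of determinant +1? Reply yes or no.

D₁ = 20, D₂ = 20
river cycle of f (length 2): (1, 4, -1), (-1, 4, 1)
river cycle of g (length 2): (2, 2, -2), (-2, 2, 2)
cycles differ ⇒ inequivalent

no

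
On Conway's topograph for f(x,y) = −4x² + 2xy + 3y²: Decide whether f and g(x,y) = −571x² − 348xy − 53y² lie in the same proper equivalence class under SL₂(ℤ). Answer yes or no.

D₁ = 52, D₂ = 52
river cycle of f (length 10): (3, 4, -3), (-3, 2, 4), (4, 6, -1), (-1, 6, 4), (4, 2, -3), (-3, 4, 3), (3, 2, -4), (-4, 6, 1), (1, 6, -4), (-4, 2, 3)
river cycle of g (length 10): (-4, 2, 3), (3, 4, -3), (-3, 2, 4), (4, 6, -1), (-1, 6, 4), (4, 2, -3), (-3, 4, 3), (3, 2, -4), (-4, 6, 1), (1, 6, -4)
cycles coincide ⇒ equivalent

yes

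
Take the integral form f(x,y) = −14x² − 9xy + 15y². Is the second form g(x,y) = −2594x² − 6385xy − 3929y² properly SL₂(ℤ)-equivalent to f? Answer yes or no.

D₁ = 921, D₂ = 921
river cycle of f (length 34): (15, 9, -14), (-14, 19, 10), (10, 21, -12), (-12, 27, 4), (4, 29, -5), (-5, 21, 24), (24, 27, -2), (-2, 29, 10), (10, 11, -20), (-20, 29, 1), … (24 more)
river cycle of g (length 34): (-14, 19, 10), (10, 21, -12), (-12, 27, 4), (4, 29, -5), (-5, 21, 24), (24, 27, -2), (-2, 29, 10), (10, 11, -20), (-20, 29, 1), (1, 29, -20), … (24 more)
cycles coincide ⇒ equivalent

yes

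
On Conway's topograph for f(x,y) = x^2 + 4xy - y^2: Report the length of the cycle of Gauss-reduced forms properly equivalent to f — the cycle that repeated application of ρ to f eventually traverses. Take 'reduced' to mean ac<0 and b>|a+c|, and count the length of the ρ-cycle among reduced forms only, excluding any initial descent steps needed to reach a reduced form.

D = 20, ⌊√D⌋ = 4
river: ρ → (-1,4,1)
river: ρ → (1,4,-1)
ρ-cycle length = 2 (tail of 0 descent steps not counted)

2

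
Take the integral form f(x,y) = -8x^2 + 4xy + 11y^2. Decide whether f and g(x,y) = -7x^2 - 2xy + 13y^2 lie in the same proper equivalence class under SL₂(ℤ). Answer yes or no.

D₁ = 368, D₂ = 368
river cycle of f (length 8): (11, 18, -1), (-1, 18, 11), (11, 4, -8), (-8, 12, 7), (7, 16, -4), (-4, 16, 7), (7, 12, -8), (-8, 4, 11)
river cycle of g (length 8): (-7, 12, 8), (8, 4, -11), (-11, 18, 1), (1, 18, -11), (-11, 4, 8), (8, 12, -7), (-7, 16, 4), (4, 16, -7)
cycles differ ⇒ inequivalent

no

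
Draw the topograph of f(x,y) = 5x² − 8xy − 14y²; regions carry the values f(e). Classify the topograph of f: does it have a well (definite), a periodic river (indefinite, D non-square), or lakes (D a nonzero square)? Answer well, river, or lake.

D = b²−4ac = (-8)² − 4·5·(-14) = 344
D > 0 non-square ⇒ indefinite ⇒ periodic river

river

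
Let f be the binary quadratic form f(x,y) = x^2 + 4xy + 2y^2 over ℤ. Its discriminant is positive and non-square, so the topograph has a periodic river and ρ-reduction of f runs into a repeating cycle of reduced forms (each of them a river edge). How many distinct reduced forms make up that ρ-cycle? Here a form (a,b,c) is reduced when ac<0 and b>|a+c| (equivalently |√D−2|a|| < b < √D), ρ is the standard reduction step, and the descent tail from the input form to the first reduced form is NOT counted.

D = 8, ⌊√D⌋ = 2
descent: ρ → (2,0,-1)
descent: ρ → (-1,2,1)  [lands on river]
river: ρ → (1,2,-1)
ρ-cycle length = 2 (tail of 2 descent steps not counted)

2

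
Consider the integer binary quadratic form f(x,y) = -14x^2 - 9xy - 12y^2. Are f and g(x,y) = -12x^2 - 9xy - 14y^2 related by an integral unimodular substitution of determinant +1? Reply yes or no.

D₁ = -591, D₂ = -591
f is negative-definite; reduce −f:
−f: flip: (14,9,12)→(12,-9,14)
−f: reduced (well bottom): (12,-9,14) with a≤c, −a<b≤a
flip sign back: reduced form of f is (-12,9,-14)
g is negative-definite; reduce −g:
−g: reduced (well bottom): (12,9,14) with a≤c, −a<b≤a
flip sign back: reduced form of g is (-12,-9,-14)
reduced forms (-12, 9, -14) vs (-12, -9, -14) ⇒ inequivalent

no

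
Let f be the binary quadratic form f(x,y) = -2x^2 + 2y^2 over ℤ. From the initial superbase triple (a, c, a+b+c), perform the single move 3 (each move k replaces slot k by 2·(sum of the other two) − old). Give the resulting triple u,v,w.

start (-2,2,0) = (f(1,0),f(0,1),f(1,1))
replace slot 3: 2·((-2)+2) − 0 = 0 → (-2,2,0)

-2,2,0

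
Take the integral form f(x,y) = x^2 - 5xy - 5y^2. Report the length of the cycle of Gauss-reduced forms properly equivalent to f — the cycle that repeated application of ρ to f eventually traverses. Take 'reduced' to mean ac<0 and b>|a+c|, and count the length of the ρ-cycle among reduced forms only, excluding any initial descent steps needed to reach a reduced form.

D = 45, ⌊√D⌋ = 6
descent: ρ → (-5,5,1)  [lands on river]
river: ρ → (1,5,-5)
ρ-cycle length = 2 (tail of 1 descent step not counted)

2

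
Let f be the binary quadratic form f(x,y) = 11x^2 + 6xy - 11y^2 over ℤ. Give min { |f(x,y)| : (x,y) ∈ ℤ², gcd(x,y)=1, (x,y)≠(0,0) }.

river: ρ → (-11,16,6)
river: ρ → (6,20,-5)
river: ρ → (-5,20,6)
river: ρ → (6,16,-11)
river: ρ → (-11,6,11)
river: ρ → (11,16,-6)
river: ρ → (-6,20,5)
river: ρ → (5,20,-6)
river: ρ → (-6,16,11)
river: ρ → (11,6,-11)
closes: descent 0, river 10
min |a| on river = 5

5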